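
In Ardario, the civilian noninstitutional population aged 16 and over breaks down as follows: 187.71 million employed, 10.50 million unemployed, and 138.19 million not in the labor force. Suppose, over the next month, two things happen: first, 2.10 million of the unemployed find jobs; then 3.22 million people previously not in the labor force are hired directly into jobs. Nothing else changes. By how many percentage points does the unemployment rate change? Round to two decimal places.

Initially, labor force = 187.71 + 10.50 = 198.21 million, so u = 10.50/198.21 = 5.30%.
After the first change, unemployed falls and employed rises by 2.10; labor force unchanged → E = 189.81, U = 8.40, labor force = 198.21 million.
After the second change, employed and labor force both rise by 3.22; unemployed unchanged → E = 193.03, U = 8.40, labor force = 201.43 million.
New unemployment rate = 8.40 / 201.43 = 4.17%.
Change = 4.17% − 5.30% = −1.13 percentage points.

The unemployment rate changes by −1.13 percentage points.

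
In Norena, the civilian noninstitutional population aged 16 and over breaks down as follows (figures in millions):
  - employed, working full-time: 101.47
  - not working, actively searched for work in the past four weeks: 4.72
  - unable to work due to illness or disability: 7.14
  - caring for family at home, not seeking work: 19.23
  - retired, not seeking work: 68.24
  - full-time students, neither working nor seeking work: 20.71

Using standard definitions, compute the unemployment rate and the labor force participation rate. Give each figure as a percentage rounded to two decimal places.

Employed = 101.47 million.
Unemployed = 4.72 million.
Labor force = 101.47 + 4.72 = 106.19 million.
Not in labor force = 7.14 + 19.23 + 68.24 + 20.71 = 115.32 million (those not working and not actively searching are outside the labor force).
Civilian working-age population = 106.19 + 115.32 = 221.51 million.
Unemployment rate = 4.72 / 106.19 = 4.44%.
Labor force participation rate = 106.19 / 221.51 = 47.94%.

Unemployment rate ≈ 4.44%; labor force participation rate ≈ 47.94%.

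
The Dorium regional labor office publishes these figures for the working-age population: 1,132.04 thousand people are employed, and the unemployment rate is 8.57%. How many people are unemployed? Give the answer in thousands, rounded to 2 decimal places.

About 106.11 thousand are unemployed.

Let U be the number unemployed. The labor force is E + U, and U/(E+U) = 0.0857.
So U = 0.0857 × 1,132.04 / (1 − 0.0857) = 97.0158 / 0.9143 ≈ 106.11 thousand.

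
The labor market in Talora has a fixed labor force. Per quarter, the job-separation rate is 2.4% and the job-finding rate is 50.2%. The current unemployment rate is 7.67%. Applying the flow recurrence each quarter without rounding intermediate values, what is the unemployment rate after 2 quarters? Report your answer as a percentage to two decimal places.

Unemployment rate after two quarters ≈ 5.26%.

With a fixed labor force, u_{t+1} = u_t + s·(1−u_t) − f·u_t = u_t·(1−s−f) + s.
Here 1−s−f = 0.474 and s = 0.024.
u_1 = 0.076700 × 0.474 + 0.024 = 0.060356.
u_2 = 0.060356 × 0.474 + 0.024 = 0.052609.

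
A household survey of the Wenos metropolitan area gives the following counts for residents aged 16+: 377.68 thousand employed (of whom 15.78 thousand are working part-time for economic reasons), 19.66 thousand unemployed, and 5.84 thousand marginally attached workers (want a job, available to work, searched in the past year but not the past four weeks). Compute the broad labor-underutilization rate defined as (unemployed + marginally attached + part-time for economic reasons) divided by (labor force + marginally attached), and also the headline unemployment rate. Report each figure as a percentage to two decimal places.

Broad underutilization rate ≈ 10.24%; headline unemployment rate ≈ 4.95%.

Labor force = 377.68 + 19.66 = 397.34 thousand.
Numerator = 19.66 + 5.84 + 15.78 = 41.28 thousand.
Denominator = 397.34 + 5.84 = 403.18 thousand.
Broad rate = 41.28 / 403.18 = 10.24%.
Headline unemployment rate = 19.66 / 397.34 = 4.95%.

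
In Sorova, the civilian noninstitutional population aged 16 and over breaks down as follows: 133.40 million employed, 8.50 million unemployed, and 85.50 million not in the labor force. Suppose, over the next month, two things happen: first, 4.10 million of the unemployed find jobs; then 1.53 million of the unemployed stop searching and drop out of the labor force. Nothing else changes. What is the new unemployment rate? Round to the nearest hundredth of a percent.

Initially, labor force = 133.40 + 8.50 = 141.90 million, so u = 8.50/141.90 = 5.99%.
After the first change, unemployed falls and employed rises by 4.10; labor force unchanged → E = 137.50, U = 4.40, labor force = 141.90 million.
After the second change, unemployed and labor force both fall by 1.53 → E = 137.50, U = 2.87, labor force = 140.37 million.
New unemployment rate = 2.87 / 140.37 = 2.04%.

New unemployment rate ≈ 2.04%.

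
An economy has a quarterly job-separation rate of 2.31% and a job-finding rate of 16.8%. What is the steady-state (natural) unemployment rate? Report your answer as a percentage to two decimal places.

Steady-state unemployment rate ≈ 12.09%.

At steady state the flows balance: s·E = f·U, so U/(E+U) = s/(s+f).
u* = 2.31 / (2.31 + 16.8) = 2.31 / 19.11 = 12.09%.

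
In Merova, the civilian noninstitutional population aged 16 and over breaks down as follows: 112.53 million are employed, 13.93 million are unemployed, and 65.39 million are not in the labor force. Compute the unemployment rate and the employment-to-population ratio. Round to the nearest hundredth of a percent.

Unemployment rate ≈ 11.02%; employment-population ratio ≈ 58.66%.

Labor force = employed + unemployed = 112.53 + 13.93 = 126.46 million.
Working-age population = 126.46 + 65.39 = 191.85 million.
Unemployment rate = 13.93 / 126.46 = 11.02%.
Employment-population ratio = 112.53 / 191.85 = 58.66%.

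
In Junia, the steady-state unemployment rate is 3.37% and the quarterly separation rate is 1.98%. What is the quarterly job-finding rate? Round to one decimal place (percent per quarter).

From u* = s/(s+f): f = s·(1−u)/u.
f = 1.98 × (1 − 0.0337) / 0.0337 = 1.9133 / 0.0337 ≈ 56.8% per quarter.

Job-finding rate ≈ 56.8% per quarter.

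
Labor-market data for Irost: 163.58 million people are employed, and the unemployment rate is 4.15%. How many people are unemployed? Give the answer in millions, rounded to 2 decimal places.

Let U be the number unemployed. The labor force is E + U, and U/(E+U) = 0.0415.
So U = 0.0415 × 163.58 / (1 − 0.0415) = 6.7886 / 0.9585 ≈ 7.08 million.

About 7.08 million are unemployed.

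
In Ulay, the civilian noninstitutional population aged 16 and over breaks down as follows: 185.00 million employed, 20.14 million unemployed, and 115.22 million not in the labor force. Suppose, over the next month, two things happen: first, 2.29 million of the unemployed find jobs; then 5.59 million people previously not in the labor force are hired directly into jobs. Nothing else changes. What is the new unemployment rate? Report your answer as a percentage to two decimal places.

New unemployment rate ≈ 8.47%.

Initially, labor force = 185.00 + 20.14 = 205.14 million, so u = 20.14/205.14 = 9.82%.
After the first change, unemployed falls and employed rises by 2.29; labor force unchanged → E = 187.29, U = 17.85, labor force = 205.14 million.
After the second change, employed and labor force both rise by 5.59; unemployed unchanged → E = 192.88, U = 17.85, labor force = 210.73 million.
New unemployment rate = 17.85 / 210.73 = 8.47%.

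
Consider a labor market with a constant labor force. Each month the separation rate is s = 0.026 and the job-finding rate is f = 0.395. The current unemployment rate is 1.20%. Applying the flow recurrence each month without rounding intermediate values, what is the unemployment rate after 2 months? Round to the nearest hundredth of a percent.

With a fixed labor force, u_{t+1} = u_t + s·(1−u_t) − f·u_t = u_t·(1−s−f) + s.
Here 1−s−f = 0.579 and s = 0.026.
u_1 = 0.012000 × 0.579 + 0.026 = 0.032948.
u_2 = 0.032948 × 0.579 + 0.026 = 0.045077.

Unemployment rate after two months ≈ 4.51%.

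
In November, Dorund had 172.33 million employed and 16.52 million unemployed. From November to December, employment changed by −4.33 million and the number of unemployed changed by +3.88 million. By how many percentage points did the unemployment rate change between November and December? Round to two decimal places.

The unemployment rate changed by +2.08 percentage points.

November: labor force = 172.33 + 16.52 = 188.85; u = 16.52/188.85 = 8.75%.
December: labor force = 168.00 + 20.40 = 188.40; u = 20.40/188.40 = 10.83%.
Change = 10.83% − 8.75% = +2.08 pp.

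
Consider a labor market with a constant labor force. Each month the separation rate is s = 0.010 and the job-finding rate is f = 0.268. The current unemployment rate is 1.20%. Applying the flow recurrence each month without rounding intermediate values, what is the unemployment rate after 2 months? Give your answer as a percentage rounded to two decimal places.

Unemployment rate after two months ≈ 2.35%.

With a fixed labor force, u_{t+1} = u_t + s·(1−u_t) − f·u_t = u_t·(1−s−f) + s.
Here 1−s−f = 0.722 and s = 0.010.
u_1 = 0.012000 × 0.722 + 0.010 = 0.018664.
u_2 = 0.018664 × 0.722 + 0.010 = 0.023475.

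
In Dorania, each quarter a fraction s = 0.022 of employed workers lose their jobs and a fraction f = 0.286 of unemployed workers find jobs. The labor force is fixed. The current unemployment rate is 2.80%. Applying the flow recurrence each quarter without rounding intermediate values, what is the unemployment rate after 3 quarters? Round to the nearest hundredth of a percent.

With a fixed labor force, u_{t+1} = u_t + s·(1−u_t) − f·u_t = u_t·(1−s−f) + s.
Here 1−s−f = 0.692 and s = 0.022.
u_1 = 0.028000 × 0.692 + 0.022 = 0.041376.
u_2 = 0.041376 × 0.692 + 0.022 = 0.050632.
u_3 = 0.050632 × 0.692 + 0.022 = 0.057037.

Unemployment rate after three quarters ≈ 5.70%.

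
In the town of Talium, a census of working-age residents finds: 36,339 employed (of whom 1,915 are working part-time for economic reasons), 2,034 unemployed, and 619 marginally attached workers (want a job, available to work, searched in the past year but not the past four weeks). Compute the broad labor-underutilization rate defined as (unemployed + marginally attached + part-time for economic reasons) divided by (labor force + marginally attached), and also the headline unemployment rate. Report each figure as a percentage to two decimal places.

Broad underutilization rate ≈ 11.72%; headline unemployment rate ≈ 5.30%.

Labor force = 36,339 + 2,034 = 38,373.
Numerator = 2,034 + 619 + 1,915 = 4,568.
Denominator = 38,373 + 619 = 38,992.
Broad rate = 4,568 / 38,992 = 11.72%.
Headline unemployment rate = 2,034 / 38,373 = 5.30%.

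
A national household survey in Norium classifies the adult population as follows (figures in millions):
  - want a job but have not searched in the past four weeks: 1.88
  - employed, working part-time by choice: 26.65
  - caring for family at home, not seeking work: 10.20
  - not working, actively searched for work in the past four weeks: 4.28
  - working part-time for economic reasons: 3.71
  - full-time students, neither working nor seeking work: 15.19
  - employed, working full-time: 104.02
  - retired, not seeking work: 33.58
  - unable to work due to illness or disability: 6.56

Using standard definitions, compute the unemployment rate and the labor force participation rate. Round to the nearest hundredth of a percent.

Employed = 26.65 + 3.71 + 104.02 = 134.38 million (anyone who worked, including part-time for economic reasons, counts as employed).
Unemployed = 4.28 million.
Labor force = 134.38 + 4.28 = 138.66 million.
Not in labor force = 1.88 + 10.20 + 15.19 + 33.58 + 6.56 = 67.41 million (those not working and not actively searching are outside the labor force — including those who want a job but have given up searching).
Civilian working-age population = 138.66 + 67.41 = 206.07 million.
Unemployment rate = 4.28 / 138.66 = 3.09%.
Labor force participation rate = 138.66 / 206.07 = 67.29%.

Unemployment rate ≈ 3.09%; labor force participation rate ≈ 67.29%.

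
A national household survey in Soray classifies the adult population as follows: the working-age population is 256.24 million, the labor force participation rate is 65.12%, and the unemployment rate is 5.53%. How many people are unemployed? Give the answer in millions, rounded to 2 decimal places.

Labor force = 0.6512 × 256.24 = 166.86 million.
Unemployed = 0.0553 × 166.86 ≈ 9.23 million.

About 9.23 million are unemployed.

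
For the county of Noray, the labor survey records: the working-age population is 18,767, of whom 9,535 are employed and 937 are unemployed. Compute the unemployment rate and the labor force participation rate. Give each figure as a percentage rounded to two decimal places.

Labor force = employed + unemployed = 9,535 + 937 = 10,472.
Unemployment rate = 937 / 10,472 = 8.95%.
Labor force participation rate = 10,472 / 18,767 = 55.80%.

Unemployment rate ≈ 8.95%; labor force participation rate ≈ 55.80%.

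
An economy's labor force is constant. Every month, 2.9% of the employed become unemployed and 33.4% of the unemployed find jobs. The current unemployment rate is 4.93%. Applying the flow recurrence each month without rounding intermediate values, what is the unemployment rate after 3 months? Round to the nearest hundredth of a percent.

With a fixed labor force, u_{t+1} = u_t + s·(1−u_t) − f·u_t = u_t·(1−s−f) + s.
Here 1−s−f = 0.637 and s = 0.029.
u_1 = 0.049300 × 0.637 + 0.029 = 0.060404.
u_2 = 0.060404 × 0.637 + 0.029 = 0.067477.
u_3 = 0.067477 × 0.637 + 0.029 = 0.071983.

Unemployment rate after three months ≈ 7.20%.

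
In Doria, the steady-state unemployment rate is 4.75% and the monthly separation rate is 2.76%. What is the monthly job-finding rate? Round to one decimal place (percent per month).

Job-finding rate ≈ 55.3% per month.

From u* = s/(s+f): f = s·(1−u)/u.
f = 2.76 × (1 − 0.0475) / 0.0475 = 2.6289 / 0.0475 ≈ 55.3% per month.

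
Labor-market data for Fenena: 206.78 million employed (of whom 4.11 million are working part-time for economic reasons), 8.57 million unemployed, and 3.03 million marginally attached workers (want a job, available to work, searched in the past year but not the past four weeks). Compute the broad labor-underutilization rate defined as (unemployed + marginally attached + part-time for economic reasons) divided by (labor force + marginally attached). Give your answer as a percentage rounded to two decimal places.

Broad underutilization rate ≈ 7.19%.

Labor force = 206.78 + 8.57 = 215.35 million.
Numerator = 8.57 + 3.03 + 4.11 = 15.71 million.
Denominator = 215.35 + 3.03 = 218.38 million.
Broad rate = 15.71 / 218.38 = 7.19%.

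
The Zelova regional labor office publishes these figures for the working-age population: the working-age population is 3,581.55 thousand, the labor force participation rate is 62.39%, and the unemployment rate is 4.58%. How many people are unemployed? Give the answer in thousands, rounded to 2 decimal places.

About 102.34 thousand are unemployed.

Labor force = 0.6239 × 3,581.55 = 2,234.53 thousand.
Unemployed = 0.0458 × 2,234.53 ≈ 102.34 thousand.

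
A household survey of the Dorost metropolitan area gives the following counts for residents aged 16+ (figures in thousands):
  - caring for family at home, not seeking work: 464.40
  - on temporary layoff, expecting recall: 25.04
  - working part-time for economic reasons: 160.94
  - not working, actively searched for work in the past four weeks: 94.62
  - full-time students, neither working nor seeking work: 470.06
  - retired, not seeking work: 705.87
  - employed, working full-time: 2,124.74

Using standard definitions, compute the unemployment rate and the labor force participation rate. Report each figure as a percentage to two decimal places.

Unemployment rate ≈ 4.97%; labor force participation rate ≈ 59.45%.

Employed = 160.94 + 2,124.74 = 2,285.68 thousand (anyone who worked, including part-time for economic reasons, counts as employed).
Unemployed = 25.04 + 94.62 = 119.66 thousand (jobless and actively searching, or on temporary layoff).
Labor force = 2,285.68 + 119.66 = 2,405.34 thousand.
Not in labor force = 464.40 + 470.06 + 705.87 = 1,640.33 thousand (those not working and not actively searching are outside the labor force).
Civilian working-age population = 2,405.34 + 1,640.33 = 4,045.67 thousand.
Unemployment rate = 119.66 / 2,405.34 = 4.97%.
Labor force participation rate = 2,405.34 / 4,045.67 = 59.45%.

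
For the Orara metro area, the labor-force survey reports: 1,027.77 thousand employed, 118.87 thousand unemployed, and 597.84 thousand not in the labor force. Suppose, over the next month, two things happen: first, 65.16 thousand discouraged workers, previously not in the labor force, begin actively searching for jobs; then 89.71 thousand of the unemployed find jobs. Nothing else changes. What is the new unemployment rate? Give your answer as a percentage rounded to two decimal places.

New unemployment rate ≈ 7.78%.

Initially, labor force = 1,027.77 + 118.87 = 1,146.64 thousand, so u = 118.87/1,146.64 = 10.37%.
After the first change, unemployed and labor force both rise by 65.16 → E = 1,027.77, U = 184.03, labor force = 1,211.80 thousand.
After the second change, unemployed falls and employed rises by 89.71; labor force unchanged → E = 1,117.48, U = 94.32, labor force = 1,211.80 thousand.
New unemployment rate = 94.32 / 1,211.80 = 7.78%.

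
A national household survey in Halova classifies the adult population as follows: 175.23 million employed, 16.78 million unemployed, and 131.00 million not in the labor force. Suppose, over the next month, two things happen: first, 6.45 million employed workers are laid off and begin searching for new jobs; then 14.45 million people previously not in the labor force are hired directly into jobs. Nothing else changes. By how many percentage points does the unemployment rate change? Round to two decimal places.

Initially, labor force = 175.23 + 16.78 = 192.01 million, so u = 16.78/192.01 = 8.74%.
After the first change, employed falls and unemployed rises by 6.45; labor force unchanged → E = 168.78, U = 23.23, labor force = 192.01 million.
After the second change, employed and labor force both rise by 14.45; unemployed unchanged → E = 183.23, U = 23.23, labor force = 206.46 million.
New unemployment rate = 23.23 / 206.46 = 11.25%.
Change = 11.25% − 8.74% = +2.51 percentage points.

The unemployment rate changes by +2.51 percentage points.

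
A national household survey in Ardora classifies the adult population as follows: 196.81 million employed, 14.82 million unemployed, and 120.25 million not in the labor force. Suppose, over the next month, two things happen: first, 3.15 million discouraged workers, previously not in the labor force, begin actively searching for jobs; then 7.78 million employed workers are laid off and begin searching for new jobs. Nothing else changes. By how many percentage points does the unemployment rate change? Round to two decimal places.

The unemployment rate changes by +4.99 percentage points.

Initially, labor force = 196.81 + 14.82 = 211.63 million, so u = 14.82/211.63 = 7.00%.
After the first change, unemployed and labor force both rise by 3.15 → E = 196.81, U = 17.97, labor force = 214.78 million.
After the second change, employed falls and unemployed rises by 7.78; labor force unchanged → E = 189.03, U = 25.75, labor force = 214.78 million.
New unemployment rate = 25.75 / 214.78 = 11.99%.
Change = 11.99% − 7.00% = +4.99 percentage points.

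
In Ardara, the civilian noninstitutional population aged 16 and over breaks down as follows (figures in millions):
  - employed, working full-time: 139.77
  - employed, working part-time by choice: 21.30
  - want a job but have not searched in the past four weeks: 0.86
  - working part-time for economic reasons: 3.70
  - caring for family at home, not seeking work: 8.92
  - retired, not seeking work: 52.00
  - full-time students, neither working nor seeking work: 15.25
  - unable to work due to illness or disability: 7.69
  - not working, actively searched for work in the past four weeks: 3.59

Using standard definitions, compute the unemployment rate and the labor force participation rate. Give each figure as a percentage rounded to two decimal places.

Employed = 139.77 + 21.30 + 3.70 = 164.77 million (anyone who worked, including part-time for economic reasons, counts as employed).
Unemployed = 3.59 million.
Labor force = 164.77 + 3.59 = 168.36 million.
Not in labor force = 0.86 + 8.92 + 52.00 + 15.25 + 7.69 = 84.72 million (those not working and not actively searching are outside the labor force — including those who want a job but have given up searching).
Civilian working-age population = 168.36 + 84.72 = 253.08 million.
Unemployment rate = 3.59 / 168.36 = 2.13%.
Labor force participation rate = 168.36 / 253.08 = 66.52%.

Unemployment rate ≈ 2.13%; labor force participation rate ≈ 66.52%.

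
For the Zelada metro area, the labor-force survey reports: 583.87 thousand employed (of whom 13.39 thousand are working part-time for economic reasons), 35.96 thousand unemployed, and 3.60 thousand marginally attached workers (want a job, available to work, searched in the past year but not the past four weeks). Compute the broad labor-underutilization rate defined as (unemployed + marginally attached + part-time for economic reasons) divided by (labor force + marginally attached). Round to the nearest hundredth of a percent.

Labor force = 583.87 + 35.96 = 619.83 thousand.
Numerator = 35.96 + 3.60 + 13.39 = 52.95 thousand.
Denominator = 619.83 + 3.60 = 623.43 thousand.
Broad rate = 52.95 / 623.43 = 8.49%.

Broad underutilization rate ≈ 8.49%.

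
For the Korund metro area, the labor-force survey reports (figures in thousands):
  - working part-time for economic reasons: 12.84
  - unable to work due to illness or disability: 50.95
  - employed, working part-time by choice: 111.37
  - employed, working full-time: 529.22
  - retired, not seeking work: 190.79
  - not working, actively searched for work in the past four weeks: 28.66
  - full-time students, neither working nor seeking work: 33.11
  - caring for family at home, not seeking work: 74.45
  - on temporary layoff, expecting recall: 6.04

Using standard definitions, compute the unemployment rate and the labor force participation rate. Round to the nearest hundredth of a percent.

Unemployment rate ≈ 5.04%; labor force participation rate ≈ 66.33%.

Employed = 12.84 + 111.37 + 529.22 = 653.43 thousand (anyone who worked, including part-time for economic reasons, counts as employed).
Unemployed = 28.66 + 6.04 = 34.70 thousand (jobless and actively searching, or on temporary layoff).
Labor force = 653.43 + 34.70 = 688.13 thousand.
Not in labor force = 50.95 + 190.79 + 33.11 + 74.45 = 349.30 thousand (those not working and not actively searching are outside the labor force).
Civilian working-age population = 688.13 + 349.30 = 1,037.43 thousand.
Unemployment rate = 34.70 / 688.13 = 5.04%.
Labor force participation rate = 688.13 / 1,037.43 = 66.33%.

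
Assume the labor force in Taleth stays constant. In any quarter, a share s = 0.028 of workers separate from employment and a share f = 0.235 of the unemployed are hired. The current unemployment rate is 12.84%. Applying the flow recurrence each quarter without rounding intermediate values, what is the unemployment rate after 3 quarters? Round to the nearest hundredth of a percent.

With a fixed labor force, u_{t+1} = u_t + s·(1−u_t) − f·u_t = u_t·(1−s−f) + s.
Here 1−s−f = 0.737 and s = 0.028.
u_1 = 0.128400 × 0.737 + 0.028 = 0.122631.
u_2 = 0.122631 × 0.737 + 0.028 = 0.118379.
u_3 = 0.118379 × 0.737 + 0.028 = 0.115245.

Unemployment rate after three quarters ≈ 11.52%.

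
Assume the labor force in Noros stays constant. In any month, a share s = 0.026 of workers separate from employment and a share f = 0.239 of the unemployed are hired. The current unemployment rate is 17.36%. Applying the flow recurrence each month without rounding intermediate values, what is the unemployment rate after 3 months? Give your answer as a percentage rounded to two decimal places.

With a fixed labor force, u_{t+1} = u_t + s·(1−u_t) − f·u_t = u_t·(1−s−f) + s.
Here 1−s−f = 0.735 and s = 0.026.
u_1 = 0.173600 × 0.735 + 0.026 = 0.153596.
u_2 = 0.153596 × 0.735 + 0.026 = 0.138893.
u_3 = 0.138893 × 0.735 + 0.026 = 0.128086.

Unemployment rate after three months ≈ 12.81%.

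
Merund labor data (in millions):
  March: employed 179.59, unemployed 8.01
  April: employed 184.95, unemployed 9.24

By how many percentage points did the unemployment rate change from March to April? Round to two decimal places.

The unemployment rate changed by +0.49 percentage points.

March: labor force = 179.59 + 8.01 = 187.60; u = 8.01/187.60 = 4.27%.
April: labor force = 184.95 + 9.24 = 194.19; u = 9.24/194.19 = 4.76%.
Change = 4.76% − 4.27% = +0.49 pp.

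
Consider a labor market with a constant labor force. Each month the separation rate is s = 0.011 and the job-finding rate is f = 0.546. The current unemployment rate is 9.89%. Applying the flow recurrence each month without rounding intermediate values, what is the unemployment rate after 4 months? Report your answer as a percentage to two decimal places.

Unemployment rate after four months ≈ 2.28%.

With a fixed labor force, u_{t+1} = u_t + s·(1−u_t) − f·u_t = u_t·(1−s−f) + s.
Here 1−s−f = 0.443 and s = 0.011.
u_1 = 0.098900 × 0.443 + 0.011 = 0.054813.
u_2 = 0.054813 × 0.443 + 0.011 = 0.035282.
u_3 = 0.035282 × 0.443 + 0.011 = 0.026630.
u_4 = 0.026630 × 0.443 + 0.011 = 0.022797.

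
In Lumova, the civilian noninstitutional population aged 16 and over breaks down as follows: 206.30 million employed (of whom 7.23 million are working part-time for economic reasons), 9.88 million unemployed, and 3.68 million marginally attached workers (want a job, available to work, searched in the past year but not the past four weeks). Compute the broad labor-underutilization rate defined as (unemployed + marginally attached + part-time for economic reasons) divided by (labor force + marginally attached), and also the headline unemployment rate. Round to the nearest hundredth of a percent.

Broad underutilization rate ≈ 9.46%; headline unemployment rate ≈ 4.57%.

Labor force = 206.30 + 9.88 = 216.18 million.
Numerator = 9.88 + 3.68 + 7.23 = 20.79 million.
Denominator = 216.18 + 3.68 = 219.86 million.
Broad rate = 20.79 / 219.86 = 9.46%.
Headline unemployment rate = 9.88 / 216.18 = 4.57%.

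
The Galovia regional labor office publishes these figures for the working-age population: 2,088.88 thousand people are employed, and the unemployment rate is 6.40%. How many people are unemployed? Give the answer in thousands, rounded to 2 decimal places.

About 142.83 thousand are unemployed.

Let U be the number unemployed. The labor force is E + U, and U/(E+U) = 0.0640.
So U = 0.0640 × 2,088.88 / (1 − 0.0640) = 133.6883 / 0.9360 ≈ 142.83 thousand.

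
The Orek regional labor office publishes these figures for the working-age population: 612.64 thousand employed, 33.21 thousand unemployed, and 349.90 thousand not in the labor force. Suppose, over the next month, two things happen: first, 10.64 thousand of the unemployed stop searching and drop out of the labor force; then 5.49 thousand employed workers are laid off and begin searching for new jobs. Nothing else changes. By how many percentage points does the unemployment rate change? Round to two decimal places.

Initially, labor force = 612.64 + 33.21 = 645.85 thousand, so u = 33.21/645.85 = 5.14%.
After the first change, unemployed and labor force both fall by 10.64 → E = 612.64, U = 22.57, labor force = 635.21 thousand.
After the second change, employed falls and unemployed rises by 5.49; labor force unchanged → E = 607.15, U = 28.06, labor force = 635.21 thousand.
New unemployment rate = 28.06 / 635.21 = 4.42%.
Change = 4.42% − 5.14% = −0.72 percentage points.

The unemployment rate changes by −0.72 percentage points.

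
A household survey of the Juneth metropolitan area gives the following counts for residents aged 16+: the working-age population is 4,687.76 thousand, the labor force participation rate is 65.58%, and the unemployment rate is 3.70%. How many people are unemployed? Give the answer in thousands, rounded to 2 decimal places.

Labor force = 0.6558 × 4,687.76 = 3,074.23 thousand.
Unemployed = 0.0370 × 3,074.23 ≈ 113.75 thousand.

About 113.75 thousand are unemployed.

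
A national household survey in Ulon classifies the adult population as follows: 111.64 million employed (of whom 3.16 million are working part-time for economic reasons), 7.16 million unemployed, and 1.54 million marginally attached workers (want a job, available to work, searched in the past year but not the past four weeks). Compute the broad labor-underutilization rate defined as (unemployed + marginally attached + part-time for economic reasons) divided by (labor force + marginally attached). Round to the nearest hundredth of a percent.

Labor force = 111.64 + 7.16 = 118.80 million.
Numerator = 7.16 + 1.54 + 3.16 = 11.86 million.
Denominator = 118.80 + 1.54 = 120.34 million.
Broad rate = 11.86 / 120.34 = 9.86%.

Broad underutilization rate ≈ 9.86%.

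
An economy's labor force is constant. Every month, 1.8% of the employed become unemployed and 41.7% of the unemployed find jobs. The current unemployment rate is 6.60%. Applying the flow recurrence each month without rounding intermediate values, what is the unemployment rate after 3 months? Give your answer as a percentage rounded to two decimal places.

Unemployment rate after three months ≈ 4.58%.

With a fixed labor force, u_{t+1} = u_t + s·(1−u_t) − f·u_t = u_t·(1−s−f) + s.
Here 1−s−f = 0.565 and s = 0.018.
u_1 = 0.066000 × 0.565 + 0.018 = 0.055290.
u_2 = 0.055290 × 0.565 + 0.018 = 0.049239.
u_3 = 0.049239 × 0.565 + 0.018 = 0.045820.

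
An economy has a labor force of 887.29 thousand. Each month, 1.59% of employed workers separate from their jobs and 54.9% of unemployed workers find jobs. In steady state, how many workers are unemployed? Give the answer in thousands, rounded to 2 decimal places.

About 24.97 thousand are unemployed in steady state.

Steady-state unemployment rate u* = s/(s+f) = 1.59/(1.59+54.9) = 0.028147.
Unemployed = u* × labor force = 0.028147 × 887.29 ≈ 24.97 thousand.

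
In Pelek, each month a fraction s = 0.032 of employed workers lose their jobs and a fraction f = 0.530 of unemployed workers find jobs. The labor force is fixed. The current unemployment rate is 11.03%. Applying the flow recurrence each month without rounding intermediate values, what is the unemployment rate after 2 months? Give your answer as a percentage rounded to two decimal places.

Unemployment rate after two months ≈ 6.72%.

With a fixed labor force, u_{t+1} = u_t + s·(1−u_t) − f·u_t = u_t·(1−s−f) + s.
Here 1−s−f = 0.438 and s = 0.032.
u_1 = 0.110300 × 0.438 + 0.032 = 0.080311.
u_2 = 0.080311 × 0.438 + 0.032 = 0.067176.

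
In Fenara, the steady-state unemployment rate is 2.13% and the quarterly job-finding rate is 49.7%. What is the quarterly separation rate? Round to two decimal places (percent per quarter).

From u* = s/(s+f): s = u·f/(1−u).
s = 0.0213 × 49.7 / (1 − 0.0213) = 1.0586 / 0.9787 ≈ 1.08% per quarter.

Separation rate ≈ 1.08% per quarter.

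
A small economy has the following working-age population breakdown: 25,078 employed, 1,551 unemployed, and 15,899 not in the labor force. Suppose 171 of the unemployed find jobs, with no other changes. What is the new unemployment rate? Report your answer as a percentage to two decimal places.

Initially, labor force = 25,078 + 1,551 = 26,629, so u = 1,551/26,629 = 5.82%.
After the change, unemployed falls and employed rises by 171; labor force unchanged → E = 25,249, U = 1,380, labor force = 26,629.
New unemployment rate = 1,380 / 26,629 = 5.18%.

New unemployment rate ≈ 5.18%.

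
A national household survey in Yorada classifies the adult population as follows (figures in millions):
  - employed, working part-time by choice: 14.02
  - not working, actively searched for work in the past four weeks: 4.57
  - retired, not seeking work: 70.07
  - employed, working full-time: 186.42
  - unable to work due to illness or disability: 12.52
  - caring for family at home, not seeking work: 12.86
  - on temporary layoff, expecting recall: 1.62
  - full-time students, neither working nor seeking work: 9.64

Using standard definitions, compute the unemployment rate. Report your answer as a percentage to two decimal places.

Unemployment rate ≈ 3.00%.

Employed = 14.02 + 186.42 = 200.44 million.
Unemployed = 4.57 + 1.62 = 6.19 million (jobless and actively searching, or on temporary layoff).
Labor force = 200.44 + 6.19 = 206.63 million.
Unemployment rate = 6.19 / 206.63 = 3.00%.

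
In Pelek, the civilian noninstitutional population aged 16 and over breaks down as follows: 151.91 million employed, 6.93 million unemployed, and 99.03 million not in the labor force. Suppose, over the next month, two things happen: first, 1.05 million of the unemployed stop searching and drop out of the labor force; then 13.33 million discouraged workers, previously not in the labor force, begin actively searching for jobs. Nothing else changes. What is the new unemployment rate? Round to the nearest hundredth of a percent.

Initially, labor force = 151.91 + 6.93 = 158.84 million, so u = 6.93/158.84 = 4.36%.
After the first change, unemployed and labor force both fall by 1.05 → E = 151.91, U = 5.88, labor force = 157.79 million.
After the second change, unemployed and labor force both rise by 13.33 → E = 151.91, U = 19.21, labor force = 171.12 million.
New unemployment rate = 19.21 / 171.12 = 11.23%.

New unemployment rate ≈ 11.23%.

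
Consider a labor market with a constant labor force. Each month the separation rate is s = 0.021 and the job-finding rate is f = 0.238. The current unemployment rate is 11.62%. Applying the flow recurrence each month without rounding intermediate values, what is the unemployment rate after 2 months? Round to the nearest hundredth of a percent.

With a fixed labor force, u_{t+1} = u_t + s·(1−u_t) − f·u_t = u_t·(1−s−f) + s.
Here 1−s−f = 0.741 and s = 0.021.
u_1 = 0.116200 × 0.741 + 0.021 = 0.107104.
u_2 = 0.107104 × 0.741 + 0.021 = 0.100364.

Unemployment rate after two months ≈ 10.04%.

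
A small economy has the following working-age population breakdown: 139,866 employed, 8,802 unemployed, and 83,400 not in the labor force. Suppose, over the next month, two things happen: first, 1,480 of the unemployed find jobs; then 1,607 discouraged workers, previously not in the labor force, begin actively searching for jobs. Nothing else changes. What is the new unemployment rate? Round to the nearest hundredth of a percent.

New unemployment rate ≈ 5.94%.

Initially, labor force = 139,866 + 8,802 = 148,668, so u = 8,802/148,668 = 5.92%.
After the first change, unemployed falls and employed rises by 1,480; labor force unchanged → E = 141,346, U = 7,322, labor force = 148,668.
After the second change, unemployed and labor force both rise by 1,607 → E = 141,346, U = 8,929, labor force = 150,275.
New unemployment rate = 8,929 / 150,275 = 5.94%.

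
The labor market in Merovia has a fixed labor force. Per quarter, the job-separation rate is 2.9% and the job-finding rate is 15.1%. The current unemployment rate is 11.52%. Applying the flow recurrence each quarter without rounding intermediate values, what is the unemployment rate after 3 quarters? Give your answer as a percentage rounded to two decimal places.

With a fixed labor force, u_{t+1} = u_t + s·(1−u_t) − f·u_t = u_t·(1−s−f) + s.
Here 1−s−f = 0.820 and s = 0.029.
u_1 = 0.115200 × 0.820 + 0.029 = 0.123464.
u_2 = 0.123464 × 0.820 + 0.029 = 0.130240.
u_3 = 0.130240 × 0.820 + 0.029 = 0.135797.

Unemployment rate after three quarters ≈ 13.58%.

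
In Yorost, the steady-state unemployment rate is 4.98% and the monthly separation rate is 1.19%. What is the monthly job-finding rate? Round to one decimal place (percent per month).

From u* = s/(s+f): f = s·(1−u)/u.
f = 1.19 × (1 − 0.0498) / 0.0498 = 1.1307 / 0.0498 ≈ 22.7% per month.

Job-finding rate ≈ 22.7% per month.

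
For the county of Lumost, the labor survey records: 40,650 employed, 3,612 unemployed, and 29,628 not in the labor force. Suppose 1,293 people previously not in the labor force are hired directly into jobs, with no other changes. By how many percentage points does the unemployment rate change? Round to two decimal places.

The unemployment rate changes by −0.23 percentage points.

Initially, labor force = 40,650 + 3,612 = 44,262, so u = 3,612/44,262 = 8.16%.
After the change, employed and labor force both rise by 1,293; unemployed unchanged → E = 41,943, U = 3,612, labor force = 45,555.
New unemployment rate = 3,612 / 45,555 = 7.93%.
Change = 7.93% − 8.16% = −0.23 percentage points.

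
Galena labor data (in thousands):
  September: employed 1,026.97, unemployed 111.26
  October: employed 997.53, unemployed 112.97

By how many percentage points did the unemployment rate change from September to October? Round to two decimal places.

September: labor force = 1,026.97 + 111.26 = 1,138.23; u = 111.26/1,138.23 = 9.77%.
October: labor force = 997.53 + 112.97 = 1,110.50; u = 112.97/1,110.50 = 10.17%.
Change = 10.17% − 9.77% = +0.40 pp.

The unemployment rate changed by +0.40 percentage points.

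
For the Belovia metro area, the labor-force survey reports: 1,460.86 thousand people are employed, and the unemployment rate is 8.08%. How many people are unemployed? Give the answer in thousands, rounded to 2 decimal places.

Let U be the number unemployed. The labor force is E + U, and U/(E+U) = 0.0808.
So U = 0.0808 × 1,460.86 / (1 − 0.0808) = 118.0375 / 0.9192 ≈ 128.41 thousand.

About 128.41 thousand are unemployed.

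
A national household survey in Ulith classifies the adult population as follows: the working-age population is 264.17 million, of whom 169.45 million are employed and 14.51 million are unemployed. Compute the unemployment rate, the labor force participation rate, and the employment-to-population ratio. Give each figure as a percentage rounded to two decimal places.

Labor force = employed + unemployed = 169.45 + 14.51 = 183.96 million.
Unemployment rate = 14.51 / 183.96 = 7.89%.
Labor force participation rate = 183.96 / 264.17 = 69.64%.
Employment-population ratio = 169.45 / 264.17 = 64.14%.

Unemployment rate ≈ 7.89%; labor force participation rate ≈ 69.64%; employment-population ratio ≈ 64.14%.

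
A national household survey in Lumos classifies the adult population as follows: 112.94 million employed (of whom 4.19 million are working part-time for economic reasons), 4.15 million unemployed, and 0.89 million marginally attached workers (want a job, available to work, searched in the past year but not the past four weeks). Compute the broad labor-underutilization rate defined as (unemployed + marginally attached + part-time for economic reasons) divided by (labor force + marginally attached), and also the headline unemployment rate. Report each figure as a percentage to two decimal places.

Labor force = 112.94 + 4.15 = 117.09 million.
Numerator = 4.15 + 0.89 + 4.19 = 9.23 million.
Denominator = 117.09 + 0.89 = 117.98 million.
Broad rate = 9.23 / 117.98 = 7.82%.
Headline unemployment rate = 4.15 / 117.09 = 3.54%.

Broad underutilization rate ≈ 7.82%; headline unemployment rate ≈ 3.54%.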